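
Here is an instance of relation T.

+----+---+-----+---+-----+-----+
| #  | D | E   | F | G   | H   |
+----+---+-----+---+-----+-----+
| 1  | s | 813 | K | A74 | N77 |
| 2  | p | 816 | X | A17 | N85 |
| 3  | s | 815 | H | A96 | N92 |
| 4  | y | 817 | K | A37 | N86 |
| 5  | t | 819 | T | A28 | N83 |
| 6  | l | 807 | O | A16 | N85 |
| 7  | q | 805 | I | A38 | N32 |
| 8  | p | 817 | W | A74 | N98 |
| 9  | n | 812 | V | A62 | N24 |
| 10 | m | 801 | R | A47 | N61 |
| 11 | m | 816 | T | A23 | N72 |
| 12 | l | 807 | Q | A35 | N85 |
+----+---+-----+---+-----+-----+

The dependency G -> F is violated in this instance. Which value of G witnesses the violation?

A74

G=A74: rows 1, 8 → F takes values {K, W} — violation
G=A17: row 2 → F = X ✓
G=A96: row 3 → F = H ✓
G=A37: row 4 → F = K ✓
G=A28: row 5 → F = T ✓
G=A16: row 6 → F = O ✓
G=A38: row 7 → F = I ✓
G=A62: row 9 → F = V ✓
G=A47: row 10 → F = R ✓
G=A23: row 11 → F = T ✓
G=A35: row 12 → F = Q ✓
The only G value with inconsistent F is G=A74.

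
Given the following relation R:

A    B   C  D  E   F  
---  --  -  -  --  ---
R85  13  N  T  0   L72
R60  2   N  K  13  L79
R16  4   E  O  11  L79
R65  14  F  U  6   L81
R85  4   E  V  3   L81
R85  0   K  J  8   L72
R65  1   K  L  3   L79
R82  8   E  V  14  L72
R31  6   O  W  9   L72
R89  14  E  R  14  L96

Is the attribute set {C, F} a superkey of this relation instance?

All 10 rows have distinct {C, F} values, so {C, F} → (all attributes) holds and {C, F} is a superkey.

Yes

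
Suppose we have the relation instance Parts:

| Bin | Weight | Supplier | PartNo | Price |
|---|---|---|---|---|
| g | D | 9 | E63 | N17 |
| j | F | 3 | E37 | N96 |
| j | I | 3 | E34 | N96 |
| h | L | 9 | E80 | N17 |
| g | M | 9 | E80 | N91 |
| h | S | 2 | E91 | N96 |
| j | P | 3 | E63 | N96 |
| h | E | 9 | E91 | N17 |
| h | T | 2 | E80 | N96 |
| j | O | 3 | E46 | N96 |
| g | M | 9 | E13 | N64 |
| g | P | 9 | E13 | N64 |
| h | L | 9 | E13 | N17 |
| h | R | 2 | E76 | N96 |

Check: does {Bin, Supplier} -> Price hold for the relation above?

No

(Bin=g, Supplier=9): 4 rows → Price takes values {N17, N91, N64} — violation
(Bin=j, Supplier=3): 4 rows → Price = N96, N96, N96, N96 ✓
(Bin=h, Supplier=9): 3 rows → Price = N17, N17, N17 ✓
(Bin=h, Supplier=2): 3 rows → Price = N96, N96, N96 ✓
Two rows agree on {Bin, Supplier} but differ on Price, so {Bin, Supplier} -> Price does not hold.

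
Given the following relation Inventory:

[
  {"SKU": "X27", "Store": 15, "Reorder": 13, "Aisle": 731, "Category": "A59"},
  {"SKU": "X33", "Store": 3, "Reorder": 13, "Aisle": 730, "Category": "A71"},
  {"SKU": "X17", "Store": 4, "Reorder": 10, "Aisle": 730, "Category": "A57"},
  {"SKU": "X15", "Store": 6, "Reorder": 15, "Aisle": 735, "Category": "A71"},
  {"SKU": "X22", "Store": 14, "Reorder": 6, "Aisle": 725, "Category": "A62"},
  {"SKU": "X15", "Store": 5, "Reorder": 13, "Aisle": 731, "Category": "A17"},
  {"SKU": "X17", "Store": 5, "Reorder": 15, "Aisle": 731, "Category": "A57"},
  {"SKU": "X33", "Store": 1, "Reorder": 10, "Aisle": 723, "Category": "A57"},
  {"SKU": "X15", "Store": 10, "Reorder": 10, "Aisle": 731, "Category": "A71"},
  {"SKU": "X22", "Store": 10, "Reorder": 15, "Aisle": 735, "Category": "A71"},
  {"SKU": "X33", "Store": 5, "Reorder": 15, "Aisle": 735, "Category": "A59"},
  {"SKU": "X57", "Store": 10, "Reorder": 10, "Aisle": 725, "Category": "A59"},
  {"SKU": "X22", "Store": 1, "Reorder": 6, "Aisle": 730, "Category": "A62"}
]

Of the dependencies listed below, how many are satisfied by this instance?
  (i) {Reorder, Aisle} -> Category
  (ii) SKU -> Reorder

0

(i) {Reorder, Aisle} -> Category: (Reorder=13, Aisle=731): 2 rows → Category takes values {A59, A17} — violation; (Reorder=15, Aisle=735): 3 rows → Category takes values {A71, A59} — violation — fails.
(ii) SKU -> Reorder: SKU=X33: 3 rows → Reorder takes values {13, 10, 15} — violation; SKU=X17: 2 rows → Reorder takes values {10, 15} — violation; SKU=X15: 3 rows → Reorder takes values {15, 13, 10} — violation; SKU=X22: 3 rows → Reorder takes values {6, 15} — violation — fails.
None of the 2 dependencies hold.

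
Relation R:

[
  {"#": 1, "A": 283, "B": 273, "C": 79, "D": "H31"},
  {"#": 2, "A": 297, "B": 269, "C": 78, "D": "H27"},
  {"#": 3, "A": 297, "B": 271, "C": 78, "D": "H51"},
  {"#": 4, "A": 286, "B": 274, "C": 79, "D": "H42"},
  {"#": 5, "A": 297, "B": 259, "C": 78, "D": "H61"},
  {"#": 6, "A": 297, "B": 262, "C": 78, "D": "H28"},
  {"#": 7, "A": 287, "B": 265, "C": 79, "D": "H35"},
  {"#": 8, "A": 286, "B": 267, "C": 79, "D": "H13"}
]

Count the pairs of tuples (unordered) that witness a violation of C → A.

5

C=79: violating pairs (1,4), (1,7), (1,8), (4,7), (7,8) — 5 pairs.
C=78: all 4 rows agree on A — 0 pairs.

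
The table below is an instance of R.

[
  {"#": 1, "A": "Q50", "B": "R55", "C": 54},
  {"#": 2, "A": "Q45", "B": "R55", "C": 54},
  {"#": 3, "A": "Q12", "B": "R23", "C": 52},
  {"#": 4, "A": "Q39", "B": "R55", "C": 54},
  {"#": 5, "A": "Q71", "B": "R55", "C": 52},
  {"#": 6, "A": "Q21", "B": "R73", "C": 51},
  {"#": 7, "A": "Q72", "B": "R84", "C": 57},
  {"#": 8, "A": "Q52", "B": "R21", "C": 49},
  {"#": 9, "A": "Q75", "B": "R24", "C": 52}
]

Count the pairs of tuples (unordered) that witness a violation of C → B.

3

C=54: all 3 rows agree on B — 0 pairs.
C=52: violating pairs (3,5), (3,9), (5,9) — 3 pairs.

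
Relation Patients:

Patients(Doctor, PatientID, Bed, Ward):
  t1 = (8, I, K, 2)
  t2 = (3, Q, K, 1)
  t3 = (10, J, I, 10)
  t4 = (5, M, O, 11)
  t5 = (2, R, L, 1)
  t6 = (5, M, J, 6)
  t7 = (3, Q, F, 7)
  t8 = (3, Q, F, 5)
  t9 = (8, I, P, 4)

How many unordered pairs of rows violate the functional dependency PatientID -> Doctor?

PatientID=I: all 2 rows agree on Doctor — 0 pairs.
PatientID=Q: all 3 rows agree on Doctor — 0 pairs.
PatientID=M: all 2 rows agree on Doctor — 0 pairs.

0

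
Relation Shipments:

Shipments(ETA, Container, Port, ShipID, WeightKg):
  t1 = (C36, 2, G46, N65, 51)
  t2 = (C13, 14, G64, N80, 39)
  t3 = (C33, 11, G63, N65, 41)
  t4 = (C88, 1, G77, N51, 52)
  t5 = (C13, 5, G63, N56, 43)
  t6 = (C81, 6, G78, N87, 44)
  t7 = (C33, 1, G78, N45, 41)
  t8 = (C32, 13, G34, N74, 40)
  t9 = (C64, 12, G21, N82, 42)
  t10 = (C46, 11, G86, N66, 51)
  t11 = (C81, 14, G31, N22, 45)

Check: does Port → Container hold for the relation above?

No

Port=G46: row 1 → Container = 2 ✓
Port=G64: row 2 → Container = 14 ✓
Port=G63: rows 3, 5 → Container takes values {11, 5} — violation
Port=G77: row 4 → Container = 1 ✓
Port=G78: rows 6, 7 → Container takes values {6, 1} — violation
Port=G34: row 8 → Container = 13 ✓
Port=G21: row 9 → Container = 12 ✓
Port=G86: row 10 → Container = 11 ✓
Port=G31: row 11 → Container = 14 ✓
Two rows agree on Port but differ on Container, so Port → Container does not hold.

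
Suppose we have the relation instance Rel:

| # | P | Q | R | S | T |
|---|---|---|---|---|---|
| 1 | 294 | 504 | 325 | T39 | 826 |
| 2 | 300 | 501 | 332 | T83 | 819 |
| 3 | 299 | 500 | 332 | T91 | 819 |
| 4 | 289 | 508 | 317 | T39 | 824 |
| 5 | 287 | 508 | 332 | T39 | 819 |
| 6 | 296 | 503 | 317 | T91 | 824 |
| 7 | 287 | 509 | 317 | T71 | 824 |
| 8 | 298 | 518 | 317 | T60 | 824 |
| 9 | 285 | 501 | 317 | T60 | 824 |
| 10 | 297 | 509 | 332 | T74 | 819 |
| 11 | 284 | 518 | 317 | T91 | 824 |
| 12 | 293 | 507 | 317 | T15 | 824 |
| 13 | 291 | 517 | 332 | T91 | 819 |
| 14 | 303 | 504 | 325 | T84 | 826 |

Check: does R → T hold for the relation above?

Yes

R=325: rows 1, 14 → T = 826, 826 ✓
R=332: rows 2, 3, 5, 10, 13 → T = 819, 819, 819, 819, 819 ✓
R=317: rows 4, 6, 7, 8, 9, 11, 12 → T = 824, 824, 824, 824, 824, 824, 824 ✓
Every R value is associated with a single T value, so R → T holds.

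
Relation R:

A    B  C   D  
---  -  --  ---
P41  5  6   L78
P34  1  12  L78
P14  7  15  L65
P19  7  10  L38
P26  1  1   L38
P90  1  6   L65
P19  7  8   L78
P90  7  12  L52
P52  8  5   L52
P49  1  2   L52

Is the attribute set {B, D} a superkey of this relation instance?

Yes

All 10 rows have distinct {B, D} values, so {B, D} → (all attributes) holds and {B, D} is a superkey.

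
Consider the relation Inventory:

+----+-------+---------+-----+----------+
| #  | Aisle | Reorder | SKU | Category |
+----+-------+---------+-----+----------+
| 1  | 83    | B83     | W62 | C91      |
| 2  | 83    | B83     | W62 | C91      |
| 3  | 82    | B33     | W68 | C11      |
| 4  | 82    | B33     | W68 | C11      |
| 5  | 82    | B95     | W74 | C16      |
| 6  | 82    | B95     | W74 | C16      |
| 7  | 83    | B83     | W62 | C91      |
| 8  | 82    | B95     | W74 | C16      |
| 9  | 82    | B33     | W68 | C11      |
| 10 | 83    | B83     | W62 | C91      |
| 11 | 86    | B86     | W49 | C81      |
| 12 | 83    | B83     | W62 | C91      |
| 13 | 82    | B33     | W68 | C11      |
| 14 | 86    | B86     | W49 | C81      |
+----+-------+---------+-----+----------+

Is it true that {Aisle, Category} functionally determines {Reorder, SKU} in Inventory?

(Aisle=83, Category=C91): rows 1, 2, 7, 10, 12 → {Reorder,SKU} = (B83, W62), (B83, W62), (B83, W62), (B83, W62), (B83, W62) ✓
(Aisle=82, Category=C11): rows 3, 4, 9, 13 → {Reorder,SKU} = (B33, W68), (B33, W68), (B33, W68), (B33, W68) ✓
(Aisle=82, Category=C16): rows 5, 6, 8 → {Reorder,SKU} = (B95, W74), (B95, W74), (B95, W74) ✓
(Aisle=86, Category=C81): rows 11, 14 → {Reorder,SKU} = (B86, W49), (B86, W49) ✓
Every {Aisle, Category} value is associated with a single {Reorder, SKU} value, so {Aisle, Category} → {Reorder, SKU} holds.

Yes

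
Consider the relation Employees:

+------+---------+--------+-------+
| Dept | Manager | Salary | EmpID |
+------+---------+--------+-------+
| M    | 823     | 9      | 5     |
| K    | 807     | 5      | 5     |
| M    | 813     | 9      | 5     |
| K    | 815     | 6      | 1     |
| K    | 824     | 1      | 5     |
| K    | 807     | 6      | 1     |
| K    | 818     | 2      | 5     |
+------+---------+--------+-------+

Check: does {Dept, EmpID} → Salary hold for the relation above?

No

(Dept=M, EmpID=5): 2 rows → Salary = 9, 9 ✓
(Dept=K, EmpID=5): 3 rows → Salary takes values {5, 1, 2} — violation
(Dept=K, EmpID=1): 2 rows → Salary = 6, 6 ✓
Two rows agree on {Dept, EmpID} but differ on Salary, so {Dept, EmpID} → Salary does not hold.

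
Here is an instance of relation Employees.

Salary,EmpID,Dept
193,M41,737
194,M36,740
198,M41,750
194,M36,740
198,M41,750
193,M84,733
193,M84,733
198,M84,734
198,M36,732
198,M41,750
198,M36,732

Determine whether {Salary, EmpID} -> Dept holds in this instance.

Yes

(Salary=193, EmpID=M41): 1 row → Dept = 737 ✓
(Salary=194, EmpID=M36): 2 rows → Dept = 740, 740 ✓
(Salary=198, EmpID=M41): 3 rows → Dept = 750, 750, 750 ✓
(Salary=193, EmpID=M84): 2 rows → Dept = 733, 733 ✓
(Salary=198, EmpID=M84): 1 row → Dept = 734 ✓
(Salary=198, EmpID=M36): 2 rows → Dept = 732, 732 ✓
Every {Salary, EmpID} value is associated with a single Dept value, so {Salary, EmpID} -> Dept holds.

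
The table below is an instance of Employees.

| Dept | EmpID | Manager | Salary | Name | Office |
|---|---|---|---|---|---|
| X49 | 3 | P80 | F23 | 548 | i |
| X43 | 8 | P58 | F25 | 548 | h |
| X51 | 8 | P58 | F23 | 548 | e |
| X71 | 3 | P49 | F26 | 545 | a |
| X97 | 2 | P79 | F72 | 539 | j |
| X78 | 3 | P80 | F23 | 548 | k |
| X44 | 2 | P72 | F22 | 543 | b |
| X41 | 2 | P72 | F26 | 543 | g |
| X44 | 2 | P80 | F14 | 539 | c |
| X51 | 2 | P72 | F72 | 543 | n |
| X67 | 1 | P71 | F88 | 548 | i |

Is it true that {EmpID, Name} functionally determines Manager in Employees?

(EmpID=3, Name=548): 2 rows → Manager = P80, P80 ✓
(EmpID=8, Name=548): 2 rows → Manager = P58, P58 ✓
(EmpID=3, Name=545): 1 row → Manager = P49 ✓
(EmpID=2, Name=539): 2 rows → Manager takes values {P79, P80} — violation
(EmpID=2, Name=543): 3 rows → Manager = P72, P72, P72 ✓
(EmpID=1, Name=548): 1 row → Manager = P71 ✓
Two rows agree on {EmpID, Name} but differ on Manager, so {EmpID, Name} → Manager does not hold.

No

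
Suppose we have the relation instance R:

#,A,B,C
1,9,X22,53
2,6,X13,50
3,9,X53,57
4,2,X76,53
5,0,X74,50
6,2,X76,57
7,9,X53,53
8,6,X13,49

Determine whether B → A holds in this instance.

Yes

B=X22: row 1 → A = 9 ✓
B=X13: rows 2, 8 → A = 6, 6 ✓
B=X53: rows 3, 7 → A = 9, 9 ✓
B=X76: rows 4, 6 → A = 2, 2 ✓
B=X74: row 5 → A = 0 ✓
Every B value is associated with a single A value, so B → A holds.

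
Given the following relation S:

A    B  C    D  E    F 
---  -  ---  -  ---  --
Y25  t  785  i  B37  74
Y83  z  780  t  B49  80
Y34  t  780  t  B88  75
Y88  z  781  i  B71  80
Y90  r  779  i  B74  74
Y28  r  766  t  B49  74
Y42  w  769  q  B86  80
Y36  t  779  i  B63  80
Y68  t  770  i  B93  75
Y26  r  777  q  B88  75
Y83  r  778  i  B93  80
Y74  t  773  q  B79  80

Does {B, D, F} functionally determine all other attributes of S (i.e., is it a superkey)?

Yes

All 12 rows have distinct {B, D, F} values, so {B, D, F} → (all attributes) holds and {B, D, F} is a superkey.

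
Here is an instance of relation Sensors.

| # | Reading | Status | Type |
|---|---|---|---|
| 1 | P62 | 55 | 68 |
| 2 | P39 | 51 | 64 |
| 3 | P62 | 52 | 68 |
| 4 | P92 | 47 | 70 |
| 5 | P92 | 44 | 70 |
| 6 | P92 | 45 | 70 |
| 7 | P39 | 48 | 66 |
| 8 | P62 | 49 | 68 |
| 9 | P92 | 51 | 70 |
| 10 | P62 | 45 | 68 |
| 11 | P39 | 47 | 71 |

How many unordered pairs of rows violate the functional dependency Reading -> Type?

3

Reading=P62: all 4 rows agree on Type — 0 pairs.
Reading=P39: violating pairs (2,7), (2,11), (7,11) — 3 pairs.
Reading=P92: all 4 rows agree on Type — 0 pairs.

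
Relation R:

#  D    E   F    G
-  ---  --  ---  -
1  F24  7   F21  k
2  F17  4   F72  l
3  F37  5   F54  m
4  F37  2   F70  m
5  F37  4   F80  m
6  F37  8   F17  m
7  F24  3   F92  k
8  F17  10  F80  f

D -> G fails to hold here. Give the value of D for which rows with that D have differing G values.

F17

D=F24: rows 1, 7 → G = k, k ✓
D=F17: rows 2, 8 → G takes values {l, f} — violation
D=F37: rows 3, 4, 5, 6 → G = m, m, m, m ✓
The only D value with inconsistent G is D=F17.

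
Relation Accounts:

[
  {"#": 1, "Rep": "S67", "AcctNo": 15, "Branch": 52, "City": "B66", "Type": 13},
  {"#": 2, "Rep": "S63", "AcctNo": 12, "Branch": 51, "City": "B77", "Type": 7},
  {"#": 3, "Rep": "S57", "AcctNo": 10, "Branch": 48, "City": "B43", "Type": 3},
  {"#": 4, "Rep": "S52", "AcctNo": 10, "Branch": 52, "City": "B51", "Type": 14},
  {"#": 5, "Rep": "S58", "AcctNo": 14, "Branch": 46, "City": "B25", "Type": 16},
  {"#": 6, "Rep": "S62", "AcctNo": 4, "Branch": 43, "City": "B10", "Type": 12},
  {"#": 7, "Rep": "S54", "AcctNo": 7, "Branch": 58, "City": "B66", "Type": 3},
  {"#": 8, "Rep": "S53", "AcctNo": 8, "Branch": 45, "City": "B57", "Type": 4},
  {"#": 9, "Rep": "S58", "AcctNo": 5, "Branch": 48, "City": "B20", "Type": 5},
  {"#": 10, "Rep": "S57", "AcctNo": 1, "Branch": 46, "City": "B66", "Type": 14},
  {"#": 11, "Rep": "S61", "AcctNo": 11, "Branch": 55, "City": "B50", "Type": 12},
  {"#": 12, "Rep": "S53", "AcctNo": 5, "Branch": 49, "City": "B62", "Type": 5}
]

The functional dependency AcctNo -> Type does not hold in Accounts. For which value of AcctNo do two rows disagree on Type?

10

AcctNo=15: row 1 → Type = 13 ✓
AcctNo=12: row 2 → Type = 7 ✓
AcctNo=10: rows 3, 4 → Type takes values {3, 14} — violation
AcctNo=14: row 5 → Type = 16 ✓
AcctNo=4: row 6 → Type = 12 ✓
AcctNo=7: row 7 → Type = 3 ✓
AcctNo=8: row 8 → Type = 4 ✓
AcctNo=5: rows 9, 12 → Type = 5, 5 ✓
AcctNo=1: row 10 → Type = 14 ✓
AcctNo=11: row 11 → Type = 12 ✓
The only AcctNo value with inconsistent Type is AcctNo=10.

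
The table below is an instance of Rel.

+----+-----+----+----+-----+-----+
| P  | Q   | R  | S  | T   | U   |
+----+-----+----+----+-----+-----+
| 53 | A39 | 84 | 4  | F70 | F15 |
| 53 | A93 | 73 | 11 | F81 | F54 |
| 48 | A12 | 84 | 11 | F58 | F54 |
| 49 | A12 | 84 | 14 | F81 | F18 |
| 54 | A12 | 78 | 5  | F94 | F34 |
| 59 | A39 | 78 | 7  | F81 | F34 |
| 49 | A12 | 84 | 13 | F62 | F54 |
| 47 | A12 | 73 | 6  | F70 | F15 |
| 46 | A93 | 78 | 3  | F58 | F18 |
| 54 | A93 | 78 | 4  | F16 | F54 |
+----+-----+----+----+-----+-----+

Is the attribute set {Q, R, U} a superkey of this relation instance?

No

Two distinct rows share (Q=A12, R=84, U=F54), so {Q, R, U} does not determine every attribute — not a superkey.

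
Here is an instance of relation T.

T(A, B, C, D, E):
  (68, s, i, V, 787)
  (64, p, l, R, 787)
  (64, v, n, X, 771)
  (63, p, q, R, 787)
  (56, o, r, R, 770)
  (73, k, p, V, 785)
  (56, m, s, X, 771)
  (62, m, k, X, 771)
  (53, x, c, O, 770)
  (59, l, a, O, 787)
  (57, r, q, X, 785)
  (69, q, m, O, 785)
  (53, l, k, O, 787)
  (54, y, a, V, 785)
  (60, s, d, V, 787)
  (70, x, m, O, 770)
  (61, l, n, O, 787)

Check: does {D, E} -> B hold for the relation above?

No

(D=V, E=787): 2 rows → B = s, s ✓
(D=R, E=787): 2 rows → B = p, p ✓
(D=X, E=771): 3 rows → B takes values {v, m} — violation
(D=R, E=770): 1 row → B = o ✓
(D=V, E=785): 2 rows → B takes values {k, y} — violation
(D=O, E=770): 2 rows → B = x, x ✓
(D=O, E=787): 3 rows → B = l, l, l ✓
(D=X, E=785): 1 row → B = r ✓
(D=O, E=785): 1 row → B = q ✓
Two rows agree on {D, E} but differ on B, so {D, E} -> B does not hold.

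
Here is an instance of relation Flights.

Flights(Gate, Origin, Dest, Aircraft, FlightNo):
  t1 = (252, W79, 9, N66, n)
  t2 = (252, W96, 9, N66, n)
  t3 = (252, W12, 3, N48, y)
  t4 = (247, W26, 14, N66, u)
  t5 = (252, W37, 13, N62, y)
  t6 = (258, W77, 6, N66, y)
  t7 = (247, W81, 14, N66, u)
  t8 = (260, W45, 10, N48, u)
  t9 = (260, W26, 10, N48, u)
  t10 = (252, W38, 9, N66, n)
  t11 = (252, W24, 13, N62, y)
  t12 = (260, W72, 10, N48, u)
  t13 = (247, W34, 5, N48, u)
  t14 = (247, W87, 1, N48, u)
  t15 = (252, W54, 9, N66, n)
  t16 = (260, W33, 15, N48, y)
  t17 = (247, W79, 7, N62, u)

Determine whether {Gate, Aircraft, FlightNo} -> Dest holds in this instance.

No

(Gate=252, Aircraft=N66, FlightNo=n): rows 1, 2, 10, 15 → Dest = 9, 9, 9, 9 ✓
(Gate=252, Aircraft=N48, FlightNo=y): row 3 → Dest = 3 ✓
(Gate=247, Aircraft=N66, FlightNo=u): rows 4, 7 → Dest = 14, 14 ✓
(Gate=252, Aircraft=N62, FlightNo=y): rows 5, 11 → Dest = 13, 13 ✓
(Gate=258, Aircraft=N66, FlightNo=y): row 6 → Dest = 6 ✓
(Gate=260, Aircraft=N48, FlightNo=u): rows 8, 9, 12 → Dest = 10, 10, 10 ✓
(Gate=247, Aircraft=N48, FlightNo=u): rows 13, 14 → Dest takes values {5, 1} — violation
(Gate=260, Aircraft=N48, FlightNo=y): row 16 → Dest = 15 ✓
(Gate=247, Aircraft=N62, FlightNo=u): row 17 → Dest = 7 ✓
Two rows agree on {Gate, Aircraft, FlightNo} but differ on Dest, so {Gate, Aircraft, FlightNo} -> Dest does not hold.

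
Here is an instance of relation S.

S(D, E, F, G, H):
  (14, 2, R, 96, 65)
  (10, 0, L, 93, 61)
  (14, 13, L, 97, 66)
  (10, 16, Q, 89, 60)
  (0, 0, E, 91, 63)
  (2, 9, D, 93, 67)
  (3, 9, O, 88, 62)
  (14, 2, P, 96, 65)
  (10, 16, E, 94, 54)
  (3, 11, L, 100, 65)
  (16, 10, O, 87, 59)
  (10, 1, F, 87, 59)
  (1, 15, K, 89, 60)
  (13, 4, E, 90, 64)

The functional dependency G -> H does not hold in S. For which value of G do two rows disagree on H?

G=96: 2 rows → H = 65, 65 ✓
G=93: 2 rows → H takes values {61, 67} — violation
G=97: 1 row → H = 66 ✓
G=89: 2 rows → H = 60, 60 ✓
G=91: 1 row → H = 63 ✓
G=88: 1 row → H = 62 ✓
G=94: 1 row → H = 54 ✓
G=100: 1 row → H = 65 ✓
G=87: 2 rows → H = 59, 59 ✓
G=90: 1 row → H = 64 ✓
The only G value with inconsistent H is G=93.

93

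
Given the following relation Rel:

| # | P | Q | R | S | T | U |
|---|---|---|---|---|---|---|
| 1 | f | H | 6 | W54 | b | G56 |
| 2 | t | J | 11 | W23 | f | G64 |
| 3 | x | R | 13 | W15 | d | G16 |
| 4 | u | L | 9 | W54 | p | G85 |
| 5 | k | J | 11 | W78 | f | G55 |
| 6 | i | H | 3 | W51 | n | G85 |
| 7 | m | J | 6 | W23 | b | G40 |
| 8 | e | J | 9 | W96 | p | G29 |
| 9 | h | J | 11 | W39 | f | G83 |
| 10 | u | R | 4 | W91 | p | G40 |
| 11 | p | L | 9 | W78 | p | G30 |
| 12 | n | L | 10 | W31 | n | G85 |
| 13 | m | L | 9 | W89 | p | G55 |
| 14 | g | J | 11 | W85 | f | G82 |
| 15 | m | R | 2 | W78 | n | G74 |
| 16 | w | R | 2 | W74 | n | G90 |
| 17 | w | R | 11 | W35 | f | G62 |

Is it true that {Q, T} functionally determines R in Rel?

Yes

(Q=H, T=b): row 1 → R = 6 ✓
(Q=J, T=f): rows 2, 5, 9, 14 → R = 11, 11, 11, 11 ✓
(Q=R, T=d): row 3 → R = 13 ✓
(Q=L, T=p): rows 4, 11, 13 → R = 9, 9, 9 ✓
(Q=H, T=n): row 6 → R = 3 ✓
(Q=J, T=b): row 7 → R = 6 ✓
(Q=J, T=p): row 8 → R = 9 ✓
(Q=R, T=p): row 10 → R = 4 ✓
(Q=L, T=n): row 12 → R = 10 ✓
(Q=R, T=n): rows 15, 16 → R = 2, 2 ✓
(Q=R, T=f): row 17 → R = 11 ✓
Every {Q, T} value is associated with a single R value, so {Q, T} → R holds.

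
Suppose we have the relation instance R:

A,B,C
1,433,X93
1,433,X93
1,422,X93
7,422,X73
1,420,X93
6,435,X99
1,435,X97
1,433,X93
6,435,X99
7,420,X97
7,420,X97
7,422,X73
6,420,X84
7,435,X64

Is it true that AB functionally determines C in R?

Yes

(A=1, B=433): 3 rows → C = X93, X93, X93 ✓
(A=1, B=422): 1 row → C = X93 ✓
(A=7, B=422): 2 rows → C = X73, X73 ✓
(A=1, B=420): 1 row → C = X93 ✓
(A=6, B=435): 2 rows → C = X99, X99 ✓
(A=1, B=435): 1 row → C = X97 ✓
(A=7, B=420): 2 rows → C = X97, X97 ✓
(A=6, B=420): 1 row → C = X84 ✓
(A=7, B=435): 1 row → C = X64 ✓
Every AB value is associated with a single C value, so AB → C holds.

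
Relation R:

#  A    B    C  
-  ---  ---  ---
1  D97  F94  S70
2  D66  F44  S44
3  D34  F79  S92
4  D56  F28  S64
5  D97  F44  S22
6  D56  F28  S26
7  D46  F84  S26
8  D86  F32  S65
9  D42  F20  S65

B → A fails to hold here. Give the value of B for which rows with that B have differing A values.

B=F94: row 1 → A = D97 ✓
B=F44: rows 2, 5 → A takes values {D66, D97} — violation
B=F79: row 3 → A = D34 ✓
B=F28: rows 4, 6 → A = D56, D56 ✓
B=F84: row 7 → A = D46 ✓
B=F32: row 8 → A = D86 ✓
B=F20: row 9 → A = D42 ✓
The only B value with inconsistent A is B=F44.

F44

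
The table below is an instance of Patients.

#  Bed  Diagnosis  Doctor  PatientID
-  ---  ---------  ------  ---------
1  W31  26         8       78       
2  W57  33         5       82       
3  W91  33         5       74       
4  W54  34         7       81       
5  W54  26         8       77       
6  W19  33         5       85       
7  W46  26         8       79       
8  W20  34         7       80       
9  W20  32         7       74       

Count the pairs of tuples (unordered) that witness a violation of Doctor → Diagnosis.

2

Doctor=8: all 3 rows agree on Diagnosis — 0 pairs.
Doctor=5: all 3 rows agree on Diagnosis — 0 pairs.
Doctor=7: violating pairs (4,9), (8,9) — 2 pairs.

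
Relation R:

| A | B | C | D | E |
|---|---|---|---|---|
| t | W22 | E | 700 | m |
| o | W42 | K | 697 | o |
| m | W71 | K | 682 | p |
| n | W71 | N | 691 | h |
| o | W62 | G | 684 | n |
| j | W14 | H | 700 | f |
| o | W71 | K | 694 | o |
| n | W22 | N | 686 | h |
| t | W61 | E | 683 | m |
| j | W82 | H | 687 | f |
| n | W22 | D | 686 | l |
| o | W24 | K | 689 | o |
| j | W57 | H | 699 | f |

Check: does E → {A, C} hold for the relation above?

Yes

E=m: 2 rows → {A,C} = (t, E), (t, E) ✓
E=o: 3 rows → {A,C} = (o, K), (o, K), (o, K) ✓
E=p: 1 row → {A,C} = (m, K) ✓
E=h: 2 rows → {A,C} = (n, N), (n, N) ✓
E=n: 1 row → {A,C} = (o, G) ✓
E=f: 3 rows → {A,C} = (j, H), (j, H), (j, H) ✓
E=l: 1 row → {A,C} = (n, D) ✓
Every E value is associated with a single {A, C} value, so E → {A, C} holds.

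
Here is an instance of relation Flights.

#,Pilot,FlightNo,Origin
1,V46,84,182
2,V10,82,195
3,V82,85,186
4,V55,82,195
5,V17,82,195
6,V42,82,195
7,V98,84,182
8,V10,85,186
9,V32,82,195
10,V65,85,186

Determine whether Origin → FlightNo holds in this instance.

Yes

Origin=182: rows 1, 7 → FlightNo = 84, 84 ✓
Origin=195: rows 2, 4, 5, 6, 9 → FlightNo = 82, 82, 82, 82, 82 ✓
Origin=186: rows 3, 8, 10 → FlightNo = 85, 85, 85 ✓
Every Origin value is associated with a single FlightNo value, so Origin → FlightNo holds.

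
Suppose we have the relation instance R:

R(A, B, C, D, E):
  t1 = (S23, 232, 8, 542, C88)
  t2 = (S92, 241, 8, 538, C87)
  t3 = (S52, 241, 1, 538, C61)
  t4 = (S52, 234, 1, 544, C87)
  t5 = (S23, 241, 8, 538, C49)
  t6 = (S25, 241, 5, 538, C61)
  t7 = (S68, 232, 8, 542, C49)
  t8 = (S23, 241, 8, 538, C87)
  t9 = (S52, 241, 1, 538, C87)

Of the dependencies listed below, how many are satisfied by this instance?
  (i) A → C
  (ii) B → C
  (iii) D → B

2

(i) A → C: every LHS value maps to a single RHS value — holds.
(ii) B → C: B=241: rows 2, 3, 5, 6, 8, 9 → C takes values {8, 1, 5} — violation — fails.
(iii) D → B: every LHS value maps to a single RHS value — holds.
2 of the 3 dependencies hold.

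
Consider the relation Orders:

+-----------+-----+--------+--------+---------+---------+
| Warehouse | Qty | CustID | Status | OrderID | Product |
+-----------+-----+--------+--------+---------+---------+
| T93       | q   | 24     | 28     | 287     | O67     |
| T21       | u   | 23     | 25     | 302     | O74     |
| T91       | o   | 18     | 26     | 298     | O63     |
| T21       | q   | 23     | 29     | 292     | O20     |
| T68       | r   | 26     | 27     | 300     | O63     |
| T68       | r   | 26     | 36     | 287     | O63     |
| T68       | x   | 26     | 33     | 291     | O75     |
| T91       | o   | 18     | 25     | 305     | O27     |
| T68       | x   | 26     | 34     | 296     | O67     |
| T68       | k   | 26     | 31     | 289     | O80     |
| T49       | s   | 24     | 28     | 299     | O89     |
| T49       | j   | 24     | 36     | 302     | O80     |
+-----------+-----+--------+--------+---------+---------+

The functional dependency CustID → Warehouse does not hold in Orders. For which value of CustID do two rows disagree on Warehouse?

CustID=24: 3 rows → Warehouse takes values {T93, T49} — violation
CustID=23: 2 rows → Warehouse = T21, T21 ✓
CustID=18: 2 rows → Warehouse = T91, T91 ✓
CustID=26: 5 rows → Warehouse = T68, T68, T68, T68, T68 ✓
The only CustID value with inconsistent Warehouse is CustID=24.

24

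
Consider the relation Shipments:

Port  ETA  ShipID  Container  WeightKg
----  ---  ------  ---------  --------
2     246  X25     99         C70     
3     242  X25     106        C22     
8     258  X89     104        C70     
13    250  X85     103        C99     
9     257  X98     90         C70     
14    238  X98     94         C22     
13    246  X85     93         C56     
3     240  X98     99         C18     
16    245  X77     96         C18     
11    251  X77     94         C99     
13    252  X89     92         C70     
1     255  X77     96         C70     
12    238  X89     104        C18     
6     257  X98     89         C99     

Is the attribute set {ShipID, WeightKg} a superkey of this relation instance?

No

Two distinct rows share (ShipID=X89, WeightKg=C70), so {ShipID, WeightKg} does not determine every attribute — not a superkey.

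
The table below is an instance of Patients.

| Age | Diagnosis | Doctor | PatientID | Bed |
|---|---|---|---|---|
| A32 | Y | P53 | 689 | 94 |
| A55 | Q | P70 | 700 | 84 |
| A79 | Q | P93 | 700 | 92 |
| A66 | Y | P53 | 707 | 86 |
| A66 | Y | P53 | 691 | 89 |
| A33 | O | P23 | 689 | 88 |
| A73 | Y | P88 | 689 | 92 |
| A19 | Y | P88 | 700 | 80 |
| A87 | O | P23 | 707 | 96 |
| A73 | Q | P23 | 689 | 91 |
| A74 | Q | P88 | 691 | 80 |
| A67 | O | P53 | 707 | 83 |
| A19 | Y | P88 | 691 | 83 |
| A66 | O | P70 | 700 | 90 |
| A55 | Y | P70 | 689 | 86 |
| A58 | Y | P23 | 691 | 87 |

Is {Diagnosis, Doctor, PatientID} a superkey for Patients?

Yes

All 16 rows have distinct {Diagnosis, Doctor, PatientID} values, so {Diagnosis, Doctor, PatientID} → (all attributes) holds and {Diagnosis, Doctor, PatientID} is a superkey.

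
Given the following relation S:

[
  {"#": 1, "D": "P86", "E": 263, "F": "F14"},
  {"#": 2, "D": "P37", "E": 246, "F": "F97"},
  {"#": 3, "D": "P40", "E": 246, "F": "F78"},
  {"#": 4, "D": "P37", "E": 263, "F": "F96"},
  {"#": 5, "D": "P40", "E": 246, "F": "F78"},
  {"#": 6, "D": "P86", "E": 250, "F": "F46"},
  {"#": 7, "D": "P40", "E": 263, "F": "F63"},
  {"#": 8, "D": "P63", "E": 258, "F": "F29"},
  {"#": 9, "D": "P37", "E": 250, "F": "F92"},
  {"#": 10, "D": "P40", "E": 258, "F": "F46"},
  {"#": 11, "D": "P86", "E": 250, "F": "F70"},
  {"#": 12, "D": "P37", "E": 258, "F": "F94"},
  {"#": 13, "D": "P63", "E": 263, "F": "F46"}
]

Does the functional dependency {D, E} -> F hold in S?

No

(D=P86, E=263): row 1 → F = F14 ✓
(D=P37, E=246): row 2 → F = F97 ✓
(D=P40, E=246): rows 3, 5 → F = F78, F78 ✓
(D=P37, E=263): row 4 → F = F96 ✓
(D=P86, E=250): rows 6, 11 → F takes values {F46, F70} — violation
(D=P40, E=263): row 7 → F = F63 ✓
(D=P63, E=258): row 8 → F = F29 ✓
(D=P37, E=250): row 9 → F = F92 ✓
(D=P40, E=258): row 10 → F = F46 ✓
(D=P37, E=258): row 12 → F = F94 ✓
(D=P63, E=263): row 13 → F = F46 ✓
Two rows agree on {D, E} but differ on F, so {D, E} -> F does not hold.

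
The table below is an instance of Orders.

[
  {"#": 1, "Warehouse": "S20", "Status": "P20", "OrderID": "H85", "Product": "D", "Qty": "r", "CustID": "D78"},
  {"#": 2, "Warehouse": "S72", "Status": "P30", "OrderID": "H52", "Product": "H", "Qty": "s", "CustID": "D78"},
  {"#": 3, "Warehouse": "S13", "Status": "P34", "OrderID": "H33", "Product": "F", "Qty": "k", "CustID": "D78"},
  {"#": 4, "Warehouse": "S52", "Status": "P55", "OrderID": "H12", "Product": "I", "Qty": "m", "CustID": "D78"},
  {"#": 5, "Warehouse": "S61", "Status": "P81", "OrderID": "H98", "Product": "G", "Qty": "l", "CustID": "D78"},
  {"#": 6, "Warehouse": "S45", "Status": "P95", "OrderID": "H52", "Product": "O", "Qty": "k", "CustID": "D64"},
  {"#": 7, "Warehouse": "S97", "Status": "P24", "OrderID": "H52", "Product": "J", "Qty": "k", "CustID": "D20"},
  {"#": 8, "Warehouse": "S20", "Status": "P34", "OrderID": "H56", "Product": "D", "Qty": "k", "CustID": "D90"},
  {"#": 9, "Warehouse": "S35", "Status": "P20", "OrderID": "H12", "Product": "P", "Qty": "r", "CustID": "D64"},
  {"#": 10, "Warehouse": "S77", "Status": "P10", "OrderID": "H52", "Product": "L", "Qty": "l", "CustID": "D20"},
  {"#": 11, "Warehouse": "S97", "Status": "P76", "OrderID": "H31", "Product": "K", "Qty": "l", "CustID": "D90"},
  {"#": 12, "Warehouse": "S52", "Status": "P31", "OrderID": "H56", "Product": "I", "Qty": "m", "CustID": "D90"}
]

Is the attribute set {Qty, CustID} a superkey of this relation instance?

Yes

All 12 rows have distinct {Qty, CustID} values, so {Qty, CustID} → (all attributes) holds and {Qty, CustID} is a superkey.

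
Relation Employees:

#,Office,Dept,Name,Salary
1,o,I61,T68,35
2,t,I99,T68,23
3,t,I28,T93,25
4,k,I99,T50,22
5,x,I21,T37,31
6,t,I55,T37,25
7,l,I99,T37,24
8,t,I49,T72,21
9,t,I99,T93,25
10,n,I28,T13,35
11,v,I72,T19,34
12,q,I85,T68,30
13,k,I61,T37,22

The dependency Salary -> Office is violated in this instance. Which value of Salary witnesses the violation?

Salary=35: rows 1, 10 → Office takes values {o, n} — violation
Salary=23: row 2 → Office = t ✓
Salary=25: rows 3, 6, 9 → Office = t, t, t ✓
Salary=22: rows 4, 13 → Office = k, k ✓
Salary=31: row 5 → Office = x ✓
Salary=24: row 7 → Office = l ✓
Salary=21: row 8 → Office = t ✓
Salary=34: row 11 → Office = v ✓
Salary=30: row 12 → Office = q ✓
The only Salary value with inconsistent Office is Salary=35.

35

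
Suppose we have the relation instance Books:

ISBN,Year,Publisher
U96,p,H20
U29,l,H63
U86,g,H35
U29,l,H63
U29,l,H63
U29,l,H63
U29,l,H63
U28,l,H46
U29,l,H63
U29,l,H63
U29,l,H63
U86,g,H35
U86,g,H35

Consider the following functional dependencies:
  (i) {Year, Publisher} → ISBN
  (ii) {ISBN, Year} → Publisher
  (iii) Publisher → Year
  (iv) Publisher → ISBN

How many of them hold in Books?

4

(i) {Year, Publisher} → ISBN: every LHS value maps to a single RHS value — holds.
(ii) {ISBN, Year} → Publisher: every LHS value maps to a single RHS value — holds.
(iii) Publisher → Year: every LHS value maps to a single RHS value — holds.
(iv) Publisher → ISBN: every LHS value maps to a single RHS value — holds.
4 of the 4 dependencies hold.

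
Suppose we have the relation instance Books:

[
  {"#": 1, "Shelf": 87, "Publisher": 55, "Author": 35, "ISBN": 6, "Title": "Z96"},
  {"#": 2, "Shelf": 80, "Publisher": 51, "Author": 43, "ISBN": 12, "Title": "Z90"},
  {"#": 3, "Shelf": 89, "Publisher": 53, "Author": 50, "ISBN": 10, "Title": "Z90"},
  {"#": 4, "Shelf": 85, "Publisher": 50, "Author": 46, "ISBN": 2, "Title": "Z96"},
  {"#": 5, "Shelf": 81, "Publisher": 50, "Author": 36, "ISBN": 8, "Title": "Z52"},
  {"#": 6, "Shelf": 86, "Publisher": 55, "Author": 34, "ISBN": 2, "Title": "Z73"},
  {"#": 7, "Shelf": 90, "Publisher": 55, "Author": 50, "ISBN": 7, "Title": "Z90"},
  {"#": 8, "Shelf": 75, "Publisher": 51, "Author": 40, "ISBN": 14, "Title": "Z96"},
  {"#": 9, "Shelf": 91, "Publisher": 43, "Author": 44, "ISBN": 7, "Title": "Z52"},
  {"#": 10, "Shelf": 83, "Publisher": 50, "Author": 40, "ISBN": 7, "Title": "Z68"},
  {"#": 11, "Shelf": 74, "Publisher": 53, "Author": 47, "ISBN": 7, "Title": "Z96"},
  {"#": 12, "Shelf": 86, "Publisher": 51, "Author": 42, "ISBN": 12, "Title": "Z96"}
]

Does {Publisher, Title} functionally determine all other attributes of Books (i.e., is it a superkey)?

No

Rows 8 and 12 have the same {Publisher, Title} value (Publisher=51, Title=Z96) but are distinct tuples, so {Publisher, Title} does not determine every attribute — not a superkey.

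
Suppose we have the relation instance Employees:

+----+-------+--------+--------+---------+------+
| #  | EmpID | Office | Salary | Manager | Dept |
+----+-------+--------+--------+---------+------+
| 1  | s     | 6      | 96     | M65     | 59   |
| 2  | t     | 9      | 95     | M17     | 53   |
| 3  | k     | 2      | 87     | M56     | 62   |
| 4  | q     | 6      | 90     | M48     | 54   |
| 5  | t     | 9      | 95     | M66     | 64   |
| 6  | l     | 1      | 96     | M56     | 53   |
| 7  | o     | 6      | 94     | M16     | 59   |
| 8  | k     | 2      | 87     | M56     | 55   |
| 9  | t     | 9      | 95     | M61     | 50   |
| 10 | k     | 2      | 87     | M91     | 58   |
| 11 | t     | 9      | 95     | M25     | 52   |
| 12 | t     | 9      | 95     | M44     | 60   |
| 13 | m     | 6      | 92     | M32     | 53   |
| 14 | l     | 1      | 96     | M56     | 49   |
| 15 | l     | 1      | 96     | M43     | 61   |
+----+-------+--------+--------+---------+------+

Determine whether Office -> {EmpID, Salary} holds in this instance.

No

Office=6: rows 1, 4, 7, 13 → {EmpID,Salary} takes values {(s, 96), (q, 90), (o, 94), (m, 92)} — violation
Office=9: rows 2, 5, 9, 11, 12 → {EmpID,Salary} = (t, 95), (t, 95), (t, 95), (t, 95), (t, 95) ✓
Office=2: rows 3, 8, 10 → {EmpID,Salary} = (k, 87), (k, 87), (k, 87) ✓
Office=1: rows 6, 14, 15 → {EmpID,Salary} = (l, 96), (l, 96), (l, 96) ✓
Two rows agree on Office but differ on {EmpID, Salary}, so Office -> {EmpID, Salary} does not hold.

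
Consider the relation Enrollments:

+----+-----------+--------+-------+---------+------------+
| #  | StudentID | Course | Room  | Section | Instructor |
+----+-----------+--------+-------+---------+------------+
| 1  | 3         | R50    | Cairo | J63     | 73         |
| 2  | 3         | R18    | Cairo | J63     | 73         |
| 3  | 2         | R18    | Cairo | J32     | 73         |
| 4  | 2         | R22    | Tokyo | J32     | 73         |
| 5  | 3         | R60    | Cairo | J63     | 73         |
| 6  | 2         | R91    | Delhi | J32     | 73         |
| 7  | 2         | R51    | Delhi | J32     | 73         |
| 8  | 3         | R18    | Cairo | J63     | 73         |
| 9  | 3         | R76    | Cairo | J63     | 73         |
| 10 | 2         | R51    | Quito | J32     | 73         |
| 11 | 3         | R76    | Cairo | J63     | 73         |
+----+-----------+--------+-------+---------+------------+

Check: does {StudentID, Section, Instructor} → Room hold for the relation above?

(StudentID=3, Section=J63, Instructor=73): rows 1, 2, 5, 8, 9, 11 → Room = Cairo, Cairo, Cairo, Cairo, Cairo, Cairo ✓
(StudentID=2, Section=J32, Instructor=73): rows 3, 4, 6, 7, 10 → Room takes values {Cairo, Tokyo, Delhi, Quito} — violation
Two rows agree on {StudentID, Section, Instructor} but differ on Room, so {StudentID, Section, Instructor} → Room does not hold.

No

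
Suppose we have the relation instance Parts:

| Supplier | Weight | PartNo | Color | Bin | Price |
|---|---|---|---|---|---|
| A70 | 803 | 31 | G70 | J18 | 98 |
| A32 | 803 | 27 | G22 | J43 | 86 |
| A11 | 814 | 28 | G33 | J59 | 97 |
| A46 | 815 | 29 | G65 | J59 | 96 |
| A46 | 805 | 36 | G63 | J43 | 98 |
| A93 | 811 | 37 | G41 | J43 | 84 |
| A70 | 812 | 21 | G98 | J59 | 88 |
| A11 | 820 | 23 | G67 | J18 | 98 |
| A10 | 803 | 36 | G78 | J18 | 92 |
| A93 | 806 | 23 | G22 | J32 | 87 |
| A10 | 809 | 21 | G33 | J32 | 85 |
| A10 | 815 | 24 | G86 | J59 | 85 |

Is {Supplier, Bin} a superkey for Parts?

Yes

All 12 rows have distinct {Supplier, Bin} values, so {Supplier, Bin} → (all attributes) holds and {Supplier, Bin} is a superkey.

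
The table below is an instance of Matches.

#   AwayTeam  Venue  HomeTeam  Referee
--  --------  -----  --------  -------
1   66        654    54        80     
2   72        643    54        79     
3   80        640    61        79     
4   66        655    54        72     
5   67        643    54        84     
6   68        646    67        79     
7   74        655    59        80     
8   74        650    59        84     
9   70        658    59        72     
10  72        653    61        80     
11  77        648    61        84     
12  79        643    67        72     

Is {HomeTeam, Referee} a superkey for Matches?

Yes

All 12 rows have distinct {HomeTeam, Referee} values, so {HomeTeam, Referee} → (all attributes) holds and {HomeTeam, Referee} is a superkey.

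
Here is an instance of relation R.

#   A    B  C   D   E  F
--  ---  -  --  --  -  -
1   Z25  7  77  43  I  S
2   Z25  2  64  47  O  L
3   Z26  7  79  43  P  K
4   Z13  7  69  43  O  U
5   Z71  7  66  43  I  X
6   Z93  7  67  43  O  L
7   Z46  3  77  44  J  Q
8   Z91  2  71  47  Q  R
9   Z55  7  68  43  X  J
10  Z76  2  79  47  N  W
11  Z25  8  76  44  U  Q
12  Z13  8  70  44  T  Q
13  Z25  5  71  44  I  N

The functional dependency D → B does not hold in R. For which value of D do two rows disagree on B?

44

D=43: rows 1, 3, 4, 5, 6, 9 → B = 7, 7, 7, 7, 7, 7 ✓
D=47: rows 2, 8, 10 → B = 2, 2, 2 ✓
D=44: rows 7, 11, 12, 13 → B takes values {3, 8, 5} — violation
The only D value with inconsistent B is D=44.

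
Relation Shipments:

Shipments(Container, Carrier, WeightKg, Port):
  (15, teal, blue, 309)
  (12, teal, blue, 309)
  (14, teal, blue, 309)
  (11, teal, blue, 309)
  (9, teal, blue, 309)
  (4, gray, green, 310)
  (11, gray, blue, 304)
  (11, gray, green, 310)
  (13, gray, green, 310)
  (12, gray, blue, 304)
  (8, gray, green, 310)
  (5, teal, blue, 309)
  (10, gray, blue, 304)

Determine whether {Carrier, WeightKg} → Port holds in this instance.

Yes

(Carrier=teal, WeightKg=blue): 6 rows → Port = 309, 309, 309, 309, 309, 309 ✓
(Carrier=gray, WeightKg=green): 4 rows → Port = 310, 310, 310, 310 ✓
(Carrier=gray, WeightKg=blue): 3 rows → Port = 304, 304, 304 ✓
Every {Carrier, WeightKg} value is associated with a single Port value, so {Carrier, WeightKg} → Port holds.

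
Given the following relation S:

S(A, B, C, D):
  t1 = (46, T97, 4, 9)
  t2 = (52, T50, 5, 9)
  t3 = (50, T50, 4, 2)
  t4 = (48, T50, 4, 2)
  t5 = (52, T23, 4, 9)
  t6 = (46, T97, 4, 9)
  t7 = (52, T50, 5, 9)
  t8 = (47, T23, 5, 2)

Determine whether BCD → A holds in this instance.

No

(B=T97, C=4, D=9): rows 1, 6 → A = 46, 46 ✓
(B=T50, C=5, D=9): rows 2, 7 → A = 52, 52 ✓
(B=T50, C=4, D=2): rows 3, 4 → A takes values {50, 48} — violation
(B=T23, C=4, D=9): row 5 → A = 52 ✓
(B=T23, C=5, D=2): row 8 → A = 47 ✓
Two rows agree on BCD but differ on A, so BCD → A does not hold.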